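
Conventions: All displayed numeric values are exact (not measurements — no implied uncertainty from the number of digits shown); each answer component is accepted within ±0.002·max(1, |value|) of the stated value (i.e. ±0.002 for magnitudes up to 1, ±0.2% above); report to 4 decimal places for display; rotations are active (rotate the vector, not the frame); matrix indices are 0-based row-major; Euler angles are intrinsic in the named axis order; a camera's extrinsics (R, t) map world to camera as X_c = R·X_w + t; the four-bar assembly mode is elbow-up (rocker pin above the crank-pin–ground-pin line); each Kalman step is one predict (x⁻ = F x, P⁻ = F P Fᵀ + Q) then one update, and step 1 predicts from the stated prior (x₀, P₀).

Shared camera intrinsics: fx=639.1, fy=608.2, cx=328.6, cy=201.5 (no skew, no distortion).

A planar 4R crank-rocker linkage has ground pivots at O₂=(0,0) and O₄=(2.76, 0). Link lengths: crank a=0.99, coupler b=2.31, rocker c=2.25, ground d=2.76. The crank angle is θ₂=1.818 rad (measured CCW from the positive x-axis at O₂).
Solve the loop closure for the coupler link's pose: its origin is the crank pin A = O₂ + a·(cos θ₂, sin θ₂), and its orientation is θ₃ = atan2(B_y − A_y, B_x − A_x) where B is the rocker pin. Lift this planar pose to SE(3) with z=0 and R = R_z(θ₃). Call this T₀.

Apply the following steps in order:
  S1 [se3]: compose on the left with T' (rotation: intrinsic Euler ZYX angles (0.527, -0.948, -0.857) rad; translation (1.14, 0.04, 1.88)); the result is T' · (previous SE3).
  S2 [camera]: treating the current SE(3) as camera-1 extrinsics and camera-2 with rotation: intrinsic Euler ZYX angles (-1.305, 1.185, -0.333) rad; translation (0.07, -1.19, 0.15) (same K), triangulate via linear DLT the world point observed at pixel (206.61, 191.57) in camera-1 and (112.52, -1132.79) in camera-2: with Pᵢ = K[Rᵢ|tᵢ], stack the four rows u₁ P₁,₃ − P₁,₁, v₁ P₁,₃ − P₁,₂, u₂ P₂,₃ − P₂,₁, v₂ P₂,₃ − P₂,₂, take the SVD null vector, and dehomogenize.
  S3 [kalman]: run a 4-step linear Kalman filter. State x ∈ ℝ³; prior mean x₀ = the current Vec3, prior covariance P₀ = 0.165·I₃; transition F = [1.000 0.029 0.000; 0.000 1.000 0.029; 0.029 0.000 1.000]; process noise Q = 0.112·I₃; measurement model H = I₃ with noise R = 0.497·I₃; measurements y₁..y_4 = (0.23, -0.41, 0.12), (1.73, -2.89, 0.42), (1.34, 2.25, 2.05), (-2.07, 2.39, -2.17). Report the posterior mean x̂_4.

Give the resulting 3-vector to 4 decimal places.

source (fourbar_fk): coupler pose = R=[0.8849 -0.4658 0.0000; 0.4658 0.8849 0.0000; 0.0000 0.0000 1.0000], t=(-0.2422, 0.9599, 0.0000)
after S1 (compose_se3): R=[0.5399 -0.0566 -0.8398; 0.6670 0.6374 0.3859; 0.5134 -0.7685 0.3819], t=(1.2112, 0.8085, 1.2600)
after S2 (triangulate): (-0.5611, -1.9378, 1.9399)
after S3 (kf_track): (-0.3183, 0.6783, 0.0821)

result = (-0.3183, 0.6783, 0.0821)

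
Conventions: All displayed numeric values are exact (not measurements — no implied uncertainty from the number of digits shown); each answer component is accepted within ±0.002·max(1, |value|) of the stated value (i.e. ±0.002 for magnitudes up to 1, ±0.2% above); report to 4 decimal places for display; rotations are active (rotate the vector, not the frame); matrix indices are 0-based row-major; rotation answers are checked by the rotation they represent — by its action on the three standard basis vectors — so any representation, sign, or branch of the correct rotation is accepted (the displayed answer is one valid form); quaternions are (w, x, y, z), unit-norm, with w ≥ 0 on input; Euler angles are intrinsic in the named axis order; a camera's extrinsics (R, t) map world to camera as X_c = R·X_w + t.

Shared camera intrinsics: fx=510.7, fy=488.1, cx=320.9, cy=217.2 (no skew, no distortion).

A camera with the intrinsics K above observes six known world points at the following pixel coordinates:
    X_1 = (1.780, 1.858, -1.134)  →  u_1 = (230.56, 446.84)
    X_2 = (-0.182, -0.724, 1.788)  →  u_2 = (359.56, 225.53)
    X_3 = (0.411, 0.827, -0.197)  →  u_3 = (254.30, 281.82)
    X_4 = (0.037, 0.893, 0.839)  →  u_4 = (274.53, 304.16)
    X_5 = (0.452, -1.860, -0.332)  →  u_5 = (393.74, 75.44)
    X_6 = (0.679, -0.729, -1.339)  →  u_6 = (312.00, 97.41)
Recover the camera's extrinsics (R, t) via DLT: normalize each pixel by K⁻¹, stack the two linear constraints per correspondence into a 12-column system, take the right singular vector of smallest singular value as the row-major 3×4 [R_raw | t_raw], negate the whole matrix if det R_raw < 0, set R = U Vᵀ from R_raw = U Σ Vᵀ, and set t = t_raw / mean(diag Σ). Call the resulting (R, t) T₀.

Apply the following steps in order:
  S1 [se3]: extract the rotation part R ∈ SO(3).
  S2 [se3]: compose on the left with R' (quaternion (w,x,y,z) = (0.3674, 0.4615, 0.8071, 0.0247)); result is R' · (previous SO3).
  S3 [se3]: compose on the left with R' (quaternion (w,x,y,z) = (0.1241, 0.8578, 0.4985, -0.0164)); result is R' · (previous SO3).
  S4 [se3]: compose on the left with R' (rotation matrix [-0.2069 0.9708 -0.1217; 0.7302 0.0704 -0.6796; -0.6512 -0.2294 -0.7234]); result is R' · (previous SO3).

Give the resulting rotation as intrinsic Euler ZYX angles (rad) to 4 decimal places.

source (pnp_recover): camera pose = R=[0.7387 -0.5405 0.4028; 0.3417 0.8153 0.4674; -0.5810 -0.2076 0.7870], t=(-0.4300, -0.0603, 5.5706)
after S1 (rot_of_se3): [0.7387 -0.5405 0.4028; 0.3417 0.8153 0.4674; -0.5810 -0.2076 0.7870]
after S2 (compose_so3): [-0.3340 0.6291 0.7019; 0.9333 0.1167 0.3396; 0.1317 0.7685 -0.6261]
after S3 (compose_so3): [0.6468 0.4898 0.5846; -0.7552 0.3042 0.5806; 0.1066 -0.8170 0.5666]
after S4 (compose_so3): [-0.8799 0.2934 0.3738; 0.3466 0.9344 0.0827; -0.3250 0.2023 -0.9238]

rotation (euler_zyx) = (2.7663, 0.3310, 2.9260)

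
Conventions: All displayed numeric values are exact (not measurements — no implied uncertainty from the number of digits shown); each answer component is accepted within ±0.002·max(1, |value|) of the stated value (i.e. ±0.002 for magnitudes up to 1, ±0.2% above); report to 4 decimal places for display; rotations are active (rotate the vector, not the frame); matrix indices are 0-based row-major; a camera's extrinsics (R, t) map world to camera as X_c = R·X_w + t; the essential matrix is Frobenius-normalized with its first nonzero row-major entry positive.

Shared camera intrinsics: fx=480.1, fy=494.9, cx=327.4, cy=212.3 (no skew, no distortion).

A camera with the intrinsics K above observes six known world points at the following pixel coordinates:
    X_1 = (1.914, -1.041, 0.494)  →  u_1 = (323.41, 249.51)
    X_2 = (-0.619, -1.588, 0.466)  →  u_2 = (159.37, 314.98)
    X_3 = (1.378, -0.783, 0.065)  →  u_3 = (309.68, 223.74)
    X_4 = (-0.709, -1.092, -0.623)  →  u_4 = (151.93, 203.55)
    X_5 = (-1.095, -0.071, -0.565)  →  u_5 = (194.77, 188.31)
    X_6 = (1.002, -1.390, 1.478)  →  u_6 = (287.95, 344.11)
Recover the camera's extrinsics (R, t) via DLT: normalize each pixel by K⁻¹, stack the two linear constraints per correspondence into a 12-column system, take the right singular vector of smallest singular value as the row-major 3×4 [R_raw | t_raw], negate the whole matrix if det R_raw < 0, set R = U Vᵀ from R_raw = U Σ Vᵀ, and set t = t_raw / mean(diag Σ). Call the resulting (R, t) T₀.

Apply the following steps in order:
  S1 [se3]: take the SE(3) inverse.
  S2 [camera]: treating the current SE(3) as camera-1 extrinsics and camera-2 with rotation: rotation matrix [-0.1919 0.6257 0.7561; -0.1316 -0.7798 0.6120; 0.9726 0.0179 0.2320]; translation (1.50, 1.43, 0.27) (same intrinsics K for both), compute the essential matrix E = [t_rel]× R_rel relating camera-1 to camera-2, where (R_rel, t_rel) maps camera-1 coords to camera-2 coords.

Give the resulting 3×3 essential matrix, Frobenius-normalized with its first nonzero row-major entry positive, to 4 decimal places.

source (pnp_recover): camera pose = R=[0.5005 0.8194 0.2793; -0.1733 -0.2213 0.9597; 0.8482 -0.5288 0.0312], t=(-0.2996, 0.1500, 4.7571)
after S1 (invert_se3): R=[0.5005 -0.1733 0.8482; 0.8194 -0.2213 -0.5288; 0.2793 0.9597 0.0312], t=(-3.8590, 2.7941, -0.2089)
after S2 (essential): [0.2337 0.3241 0.2162; -0.3198 -0.4411 -0.0965; 0.1265 0.1659 -0.6663]

matrix = [0.2337 0.3241 0.2162; -0.3198 -0.4411 -0.0965; 0.1265 0.1659 -0.6663]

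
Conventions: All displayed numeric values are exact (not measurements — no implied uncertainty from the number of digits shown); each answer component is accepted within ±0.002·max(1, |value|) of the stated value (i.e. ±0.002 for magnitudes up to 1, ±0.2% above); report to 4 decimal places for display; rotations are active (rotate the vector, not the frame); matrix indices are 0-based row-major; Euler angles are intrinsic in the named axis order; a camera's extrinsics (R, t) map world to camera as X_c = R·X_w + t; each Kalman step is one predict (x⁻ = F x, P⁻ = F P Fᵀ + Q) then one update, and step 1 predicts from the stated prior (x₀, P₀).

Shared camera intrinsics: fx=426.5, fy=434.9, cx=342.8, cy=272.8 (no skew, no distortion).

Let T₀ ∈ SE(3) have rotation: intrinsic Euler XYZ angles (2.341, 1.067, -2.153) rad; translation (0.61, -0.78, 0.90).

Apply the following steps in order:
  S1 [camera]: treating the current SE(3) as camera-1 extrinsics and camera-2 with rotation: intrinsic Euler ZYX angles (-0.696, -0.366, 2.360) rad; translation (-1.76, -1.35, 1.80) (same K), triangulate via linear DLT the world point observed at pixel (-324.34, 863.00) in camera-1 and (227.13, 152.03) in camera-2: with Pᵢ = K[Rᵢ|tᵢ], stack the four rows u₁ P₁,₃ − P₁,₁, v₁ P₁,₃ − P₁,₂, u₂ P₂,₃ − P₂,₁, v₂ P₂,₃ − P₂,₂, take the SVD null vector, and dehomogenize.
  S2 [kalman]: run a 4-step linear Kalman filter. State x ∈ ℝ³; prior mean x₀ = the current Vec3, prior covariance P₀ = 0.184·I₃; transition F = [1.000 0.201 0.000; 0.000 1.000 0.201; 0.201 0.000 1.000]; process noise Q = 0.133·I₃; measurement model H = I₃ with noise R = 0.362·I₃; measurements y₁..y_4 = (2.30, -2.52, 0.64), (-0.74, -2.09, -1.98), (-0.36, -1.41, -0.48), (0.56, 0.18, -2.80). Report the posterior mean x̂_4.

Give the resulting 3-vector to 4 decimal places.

after S1 (triangulate): (1.0743, 0.7647, -1.7350)
after S2 (kf_track): (0.0245, -0.9401, -1.6084)

result = (0.0245, -0.9401, -1.6084)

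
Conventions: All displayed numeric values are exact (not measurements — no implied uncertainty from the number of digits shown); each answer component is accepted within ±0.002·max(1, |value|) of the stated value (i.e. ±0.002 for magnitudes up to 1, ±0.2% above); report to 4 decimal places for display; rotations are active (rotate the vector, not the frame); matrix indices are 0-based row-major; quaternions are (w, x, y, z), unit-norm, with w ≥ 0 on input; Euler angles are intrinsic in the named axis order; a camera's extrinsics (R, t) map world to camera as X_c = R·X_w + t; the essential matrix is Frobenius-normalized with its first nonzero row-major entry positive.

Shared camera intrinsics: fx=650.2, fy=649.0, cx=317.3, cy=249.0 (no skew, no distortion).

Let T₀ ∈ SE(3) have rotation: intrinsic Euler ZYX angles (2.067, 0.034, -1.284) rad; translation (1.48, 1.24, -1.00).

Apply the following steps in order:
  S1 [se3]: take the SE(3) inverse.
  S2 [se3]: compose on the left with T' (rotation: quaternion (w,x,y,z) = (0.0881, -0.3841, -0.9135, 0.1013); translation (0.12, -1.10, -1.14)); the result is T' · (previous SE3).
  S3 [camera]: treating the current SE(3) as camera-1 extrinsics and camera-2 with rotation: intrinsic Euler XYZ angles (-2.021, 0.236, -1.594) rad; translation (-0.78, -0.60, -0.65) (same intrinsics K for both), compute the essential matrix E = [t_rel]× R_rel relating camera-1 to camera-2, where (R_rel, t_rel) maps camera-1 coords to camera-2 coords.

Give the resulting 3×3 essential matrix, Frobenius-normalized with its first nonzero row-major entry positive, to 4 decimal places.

matrix = [0.0656 -0.4501 0.4559; 0.5414 -0.1949 -0.0072; 0.4100 0.1035 -0.2744]

after S1 (invert_se3): R=[-0.4758 0.8789 -0.0340; -0.2332 -0.1633 -0.9586; -0.8481 -0.4482 0.2827], t=(-0.4196, -0.4108, 2.0936)
after S2 (compose_se3): R=[0.3710 -0.6106 -0.6996; -0.4025 0.5732 -0.7137; 0.8369 0.5464 -0.0331], t=(-0.3716, -1.9289, -3.0892)
after S3 (essential): [0.0656 -0.4501 0.4559; 0.5414 -0.1949 -0.0072; 0.4100 0.1035 -0.2744]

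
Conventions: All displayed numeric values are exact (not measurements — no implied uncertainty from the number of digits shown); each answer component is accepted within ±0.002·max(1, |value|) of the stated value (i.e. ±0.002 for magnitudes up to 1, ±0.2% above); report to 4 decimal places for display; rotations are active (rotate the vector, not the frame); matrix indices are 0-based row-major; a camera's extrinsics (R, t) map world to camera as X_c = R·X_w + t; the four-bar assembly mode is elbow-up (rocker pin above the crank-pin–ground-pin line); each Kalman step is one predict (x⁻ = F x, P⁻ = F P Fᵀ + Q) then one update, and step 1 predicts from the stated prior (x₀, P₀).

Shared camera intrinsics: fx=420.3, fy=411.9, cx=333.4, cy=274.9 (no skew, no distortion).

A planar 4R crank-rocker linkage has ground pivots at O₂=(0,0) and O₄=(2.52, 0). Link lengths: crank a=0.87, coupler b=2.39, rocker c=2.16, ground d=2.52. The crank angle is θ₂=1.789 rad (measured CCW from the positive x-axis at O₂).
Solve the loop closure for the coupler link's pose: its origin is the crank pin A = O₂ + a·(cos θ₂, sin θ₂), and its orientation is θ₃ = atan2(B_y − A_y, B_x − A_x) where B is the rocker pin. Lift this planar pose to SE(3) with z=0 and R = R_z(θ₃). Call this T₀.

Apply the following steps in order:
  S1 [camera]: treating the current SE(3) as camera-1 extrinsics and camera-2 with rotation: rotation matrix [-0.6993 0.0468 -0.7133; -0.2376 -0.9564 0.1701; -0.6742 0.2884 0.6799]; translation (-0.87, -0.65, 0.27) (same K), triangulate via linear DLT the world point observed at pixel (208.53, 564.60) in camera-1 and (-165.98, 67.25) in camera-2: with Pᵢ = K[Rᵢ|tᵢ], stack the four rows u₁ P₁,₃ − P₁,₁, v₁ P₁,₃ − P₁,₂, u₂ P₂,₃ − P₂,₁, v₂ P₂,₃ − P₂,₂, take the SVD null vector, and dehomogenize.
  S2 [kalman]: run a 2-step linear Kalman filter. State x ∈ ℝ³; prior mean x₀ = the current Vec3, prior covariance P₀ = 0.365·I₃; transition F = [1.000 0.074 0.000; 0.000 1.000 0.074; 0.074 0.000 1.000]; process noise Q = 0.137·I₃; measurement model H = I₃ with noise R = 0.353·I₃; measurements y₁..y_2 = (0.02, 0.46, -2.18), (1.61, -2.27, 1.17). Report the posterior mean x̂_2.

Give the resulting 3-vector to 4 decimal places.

result = (0.7730, -0.8149, 0.3194)

source (fourbar_fk): coupler pose = R=[0.8621 -0.5068 0.0000; 0.5068 0.8621 0.0000; 0.0000 0.0000 1.0000], t=(-0.1883, 0.8494, 0.0000)
after S1 (triangulate): (-0.0710, 0.6596, 1.9650)
after S2 (kf_track): (0.7730, -0.8149, 0.3194)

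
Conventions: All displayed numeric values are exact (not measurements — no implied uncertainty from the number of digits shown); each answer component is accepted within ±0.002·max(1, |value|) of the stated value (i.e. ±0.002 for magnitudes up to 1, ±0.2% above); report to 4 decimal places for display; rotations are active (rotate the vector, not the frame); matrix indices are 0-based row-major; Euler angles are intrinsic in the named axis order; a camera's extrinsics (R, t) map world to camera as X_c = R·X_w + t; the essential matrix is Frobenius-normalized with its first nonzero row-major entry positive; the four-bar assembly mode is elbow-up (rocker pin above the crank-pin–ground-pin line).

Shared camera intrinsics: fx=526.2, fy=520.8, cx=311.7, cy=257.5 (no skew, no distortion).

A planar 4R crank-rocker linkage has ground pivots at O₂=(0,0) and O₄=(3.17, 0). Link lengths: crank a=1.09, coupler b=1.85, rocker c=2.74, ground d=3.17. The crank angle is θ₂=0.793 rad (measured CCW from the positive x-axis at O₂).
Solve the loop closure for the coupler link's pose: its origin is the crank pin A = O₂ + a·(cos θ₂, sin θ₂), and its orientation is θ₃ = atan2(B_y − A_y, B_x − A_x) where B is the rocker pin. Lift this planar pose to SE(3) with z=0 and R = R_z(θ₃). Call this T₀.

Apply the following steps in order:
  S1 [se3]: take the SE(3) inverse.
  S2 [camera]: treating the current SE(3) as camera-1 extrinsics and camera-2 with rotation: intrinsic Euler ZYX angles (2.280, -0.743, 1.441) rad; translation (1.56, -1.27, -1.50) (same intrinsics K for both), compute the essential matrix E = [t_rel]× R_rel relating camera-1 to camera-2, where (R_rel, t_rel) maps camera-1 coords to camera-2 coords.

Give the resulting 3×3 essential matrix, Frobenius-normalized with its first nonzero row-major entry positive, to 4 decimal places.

source (fourbar_fk): coupler pose = R=[0.5321 -0.8467 0.0000; 0.8467 0.5321 0.0000; 0.0000 0.0000 1.0000], t=(0.7649, 0.7766, 0.0000)
after S1 (invert_se3): R=[0.5321 0.8467 0.0000; -0.8467 0.5321 -0.0000; 0.0000 0.0000 1.0000], t=(-1.0645, 0.2343, 0.0000)
after S2 (essential): [0.4814 0.0310 -0.0412; 0.5088 -0.0087 0.1682; 0.0911 0.1362 -0.6720]

matrix = [0.4814 0.0310 -0.0412; 0.5088 -0.0087 0.1682; 0.0911 0.1362 -0.6720]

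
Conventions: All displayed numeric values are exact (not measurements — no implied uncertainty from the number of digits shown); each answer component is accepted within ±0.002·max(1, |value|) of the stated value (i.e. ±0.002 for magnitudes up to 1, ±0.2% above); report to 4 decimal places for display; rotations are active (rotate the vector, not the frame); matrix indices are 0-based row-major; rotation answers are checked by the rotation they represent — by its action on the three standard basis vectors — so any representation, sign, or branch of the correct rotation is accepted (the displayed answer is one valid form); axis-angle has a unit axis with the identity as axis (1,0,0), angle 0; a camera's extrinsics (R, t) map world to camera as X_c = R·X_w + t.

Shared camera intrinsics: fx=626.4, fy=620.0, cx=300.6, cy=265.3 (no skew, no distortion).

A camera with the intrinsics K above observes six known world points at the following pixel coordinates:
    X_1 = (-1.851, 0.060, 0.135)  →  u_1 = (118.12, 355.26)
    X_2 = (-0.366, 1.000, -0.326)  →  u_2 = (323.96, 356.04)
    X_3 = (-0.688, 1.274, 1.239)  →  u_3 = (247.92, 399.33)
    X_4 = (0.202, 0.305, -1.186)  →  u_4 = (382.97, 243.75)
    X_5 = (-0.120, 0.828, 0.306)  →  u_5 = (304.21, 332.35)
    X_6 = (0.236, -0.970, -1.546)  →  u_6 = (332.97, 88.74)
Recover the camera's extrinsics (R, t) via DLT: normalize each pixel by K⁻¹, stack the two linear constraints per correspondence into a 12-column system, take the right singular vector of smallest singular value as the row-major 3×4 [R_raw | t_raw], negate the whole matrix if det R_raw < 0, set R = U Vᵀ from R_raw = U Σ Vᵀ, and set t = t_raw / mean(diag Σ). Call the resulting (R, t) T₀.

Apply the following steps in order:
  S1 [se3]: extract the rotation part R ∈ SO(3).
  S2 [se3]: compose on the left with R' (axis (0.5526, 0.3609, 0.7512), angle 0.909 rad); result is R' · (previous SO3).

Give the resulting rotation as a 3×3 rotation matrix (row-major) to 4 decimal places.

rotation (matrix) = ((0.9976, -0.0649, -0.0257), (0.0454, 0.8834, -0.4665), (0.0530, 0.4642, 0.8842))

source (pnp_recover): camera pose = R=[0.7543 0.4860 -0.4414; -0.4556 0.8716 0.1810; 0.4727 0.0646 0.8789], t=(-0.1399, -0.1400, 6.1299)
after S1 (rot_of_se3): [0.7543 0.4860 -0.4414; -0.4556 0.8716 0.1810; 0.4727 0.0646 0.8789]
after S2 (compose_so3): [0.9976 -0.0649 -0.0257; 0.0454 0.8834 -0.4665; 0.0530 0.4642 0.8842]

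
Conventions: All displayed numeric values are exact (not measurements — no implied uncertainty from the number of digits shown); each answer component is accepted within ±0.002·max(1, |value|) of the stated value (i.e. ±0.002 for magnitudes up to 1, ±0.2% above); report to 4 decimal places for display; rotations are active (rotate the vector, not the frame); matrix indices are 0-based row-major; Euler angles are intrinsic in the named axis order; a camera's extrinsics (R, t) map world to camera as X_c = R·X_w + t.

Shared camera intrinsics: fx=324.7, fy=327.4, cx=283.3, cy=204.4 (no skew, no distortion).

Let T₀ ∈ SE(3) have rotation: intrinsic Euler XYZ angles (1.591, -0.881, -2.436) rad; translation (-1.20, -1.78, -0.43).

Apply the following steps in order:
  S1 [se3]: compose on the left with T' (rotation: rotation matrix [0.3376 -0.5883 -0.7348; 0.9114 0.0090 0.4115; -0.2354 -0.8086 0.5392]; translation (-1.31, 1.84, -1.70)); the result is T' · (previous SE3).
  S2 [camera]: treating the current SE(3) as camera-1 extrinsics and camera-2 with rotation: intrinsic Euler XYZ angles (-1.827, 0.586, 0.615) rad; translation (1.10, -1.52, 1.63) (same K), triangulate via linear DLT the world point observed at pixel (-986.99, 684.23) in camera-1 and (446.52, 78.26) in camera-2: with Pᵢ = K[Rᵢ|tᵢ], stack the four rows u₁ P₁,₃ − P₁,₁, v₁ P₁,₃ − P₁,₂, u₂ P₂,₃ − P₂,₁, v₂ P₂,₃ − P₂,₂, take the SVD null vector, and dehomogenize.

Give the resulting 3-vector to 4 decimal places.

after S1 (compose_se3): R=[-0.0489 0.9912 0.1233; -0.6980 0.0544 -0.7140; -0.7144 -0.1210 0.6891], t=(-0.3520, 0.5533, -0.2100)
after S2 (triangulate): (-0.5186, -1.5761, 0.1826)

result = (-0.5186, -1.5761, 0.1826)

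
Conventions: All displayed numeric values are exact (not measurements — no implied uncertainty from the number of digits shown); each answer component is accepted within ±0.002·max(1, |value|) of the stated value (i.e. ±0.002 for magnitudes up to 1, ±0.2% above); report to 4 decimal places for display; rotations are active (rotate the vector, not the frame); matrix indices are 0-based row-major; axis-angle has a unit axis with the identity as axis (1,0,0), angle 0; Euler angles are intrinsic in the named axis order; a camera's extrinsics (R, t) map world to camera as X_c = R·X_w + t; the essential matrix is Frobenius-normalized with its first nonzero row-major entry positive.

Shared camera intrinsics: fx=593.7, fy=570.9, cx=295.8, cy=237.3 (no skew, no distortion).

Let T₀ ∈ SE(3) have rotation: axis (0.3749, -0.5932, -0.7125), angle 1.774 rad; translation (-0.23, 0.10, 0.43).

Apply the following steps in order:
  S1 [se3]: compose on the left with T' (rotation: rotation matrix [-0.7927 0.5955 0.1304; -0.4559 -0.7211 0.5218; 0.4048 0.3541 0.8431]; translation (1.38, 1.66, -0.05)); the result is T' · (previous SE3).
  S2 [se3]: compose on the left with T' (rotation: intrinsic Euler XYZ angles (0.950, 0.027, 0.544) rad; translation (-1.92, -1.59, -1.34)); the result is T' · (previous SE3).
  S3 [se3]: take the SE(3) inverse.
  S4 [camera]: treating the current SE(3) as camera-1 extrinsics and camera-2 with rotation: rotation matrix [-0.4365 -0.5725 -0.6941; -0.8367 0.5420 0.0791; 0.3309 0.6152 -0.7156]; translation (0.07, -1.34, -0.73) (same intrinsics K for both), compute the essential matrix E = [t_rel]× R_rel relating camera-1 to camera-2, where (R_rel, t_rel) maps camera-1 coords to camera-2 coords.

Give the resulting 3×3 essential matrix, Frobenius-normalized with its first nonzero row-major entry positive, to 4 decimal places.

after S1 (compose_se3): R=[-0.5147 -0.0955 0.8521; 0.8465 0.1010 0.5227; -0.1360 0.9903 0.0289], t=(1.6780, 1.9171, 0.2548)
after S2 (compose_se3): R=[-0.8819 -0.1072 0.4592; 0.3576 -0.7867 0.5032; 0.3073 0.6080 0.7321], t=(-1.4698, -0.3281, 0.8419)
after S3 (invert_se3): R=[-0.8819 0.3576 0.3073; -0.1072 -0.7867 0.6080; 0.4592 0.5032 0.7321], t=(-1.4375, -0.9276, 0.2236)
after S4 (essential): [0.6862 -0.1278 -0.0324; 0.0546 0.0511 0.6990; 0.1010 -0.0255 -0.0817]

matrix = [0.6862 -0.1278 -0.0324; 0.0546 0.0511 0.6990; 0.1010 -0.0255 -0.0817]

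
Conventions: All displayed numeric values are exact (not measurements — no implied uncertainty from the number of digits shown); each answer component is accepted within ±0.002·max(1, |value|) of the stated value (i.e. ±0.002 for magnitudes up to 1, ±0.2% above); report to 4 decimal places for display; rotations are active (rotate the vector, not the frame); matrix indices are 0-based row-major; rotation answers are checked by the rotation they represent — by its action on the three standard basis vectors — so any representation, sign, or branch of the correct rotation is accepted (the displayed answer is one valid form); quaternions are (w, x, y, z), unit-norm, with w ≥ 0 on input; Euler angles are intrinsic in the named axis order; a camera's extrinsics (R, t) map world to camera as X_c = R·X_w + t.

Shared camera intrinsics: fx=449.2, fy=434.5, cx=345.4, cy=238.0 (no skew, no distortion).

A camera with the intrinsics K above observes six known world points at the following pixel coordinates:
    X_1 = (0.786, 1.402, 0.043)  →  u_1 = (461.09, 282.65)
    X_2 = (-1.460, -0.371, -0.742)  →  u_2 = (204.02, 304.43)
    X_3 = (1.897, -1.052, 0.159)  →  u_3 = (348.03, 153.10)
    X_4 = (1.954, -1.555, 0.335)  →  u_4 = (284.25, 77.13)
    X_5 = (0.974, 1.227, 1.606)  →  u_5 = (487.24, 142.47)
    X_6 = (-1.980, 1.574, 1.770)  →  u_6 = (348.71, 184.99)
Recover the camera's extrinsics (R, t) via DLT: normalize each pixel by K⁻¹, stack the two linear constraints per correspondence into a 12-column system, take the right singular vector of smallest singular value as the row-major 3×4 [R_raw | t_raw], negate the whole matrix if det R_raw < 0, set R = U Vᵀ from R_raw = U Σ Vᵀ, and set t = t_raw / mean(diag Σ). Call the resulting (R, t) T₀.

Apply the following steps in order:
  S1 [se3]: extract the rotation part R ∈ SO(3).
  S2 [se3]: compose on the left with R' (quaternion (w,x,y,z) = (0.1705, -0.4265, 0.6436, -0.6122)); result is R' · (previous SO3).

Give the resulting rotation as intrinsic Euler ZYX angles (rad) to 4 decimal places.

rotation (euler_zyx) = (3.0713, -0.4105, -0.1880)

source (pnp_recover): camera pose = R=[0.6007 0.7696 0.2164; -0.0686 0.3193 -0.9452; -0.7965 0.5529 0.2446], t=(-0.3500, 0.1300, 4.5394)
after S1 (rot_of_se3): [0.6007 0.7696 0.2164; -0.0686 0.3193 -0.9452; -0.7965 0.5529 0.2446]
after S2 (compose_so3): [-0.9147 -0.1434 0.3779; 0.0644 -0.9747 -0.2140; 0.3990 -0.1714 0.9008]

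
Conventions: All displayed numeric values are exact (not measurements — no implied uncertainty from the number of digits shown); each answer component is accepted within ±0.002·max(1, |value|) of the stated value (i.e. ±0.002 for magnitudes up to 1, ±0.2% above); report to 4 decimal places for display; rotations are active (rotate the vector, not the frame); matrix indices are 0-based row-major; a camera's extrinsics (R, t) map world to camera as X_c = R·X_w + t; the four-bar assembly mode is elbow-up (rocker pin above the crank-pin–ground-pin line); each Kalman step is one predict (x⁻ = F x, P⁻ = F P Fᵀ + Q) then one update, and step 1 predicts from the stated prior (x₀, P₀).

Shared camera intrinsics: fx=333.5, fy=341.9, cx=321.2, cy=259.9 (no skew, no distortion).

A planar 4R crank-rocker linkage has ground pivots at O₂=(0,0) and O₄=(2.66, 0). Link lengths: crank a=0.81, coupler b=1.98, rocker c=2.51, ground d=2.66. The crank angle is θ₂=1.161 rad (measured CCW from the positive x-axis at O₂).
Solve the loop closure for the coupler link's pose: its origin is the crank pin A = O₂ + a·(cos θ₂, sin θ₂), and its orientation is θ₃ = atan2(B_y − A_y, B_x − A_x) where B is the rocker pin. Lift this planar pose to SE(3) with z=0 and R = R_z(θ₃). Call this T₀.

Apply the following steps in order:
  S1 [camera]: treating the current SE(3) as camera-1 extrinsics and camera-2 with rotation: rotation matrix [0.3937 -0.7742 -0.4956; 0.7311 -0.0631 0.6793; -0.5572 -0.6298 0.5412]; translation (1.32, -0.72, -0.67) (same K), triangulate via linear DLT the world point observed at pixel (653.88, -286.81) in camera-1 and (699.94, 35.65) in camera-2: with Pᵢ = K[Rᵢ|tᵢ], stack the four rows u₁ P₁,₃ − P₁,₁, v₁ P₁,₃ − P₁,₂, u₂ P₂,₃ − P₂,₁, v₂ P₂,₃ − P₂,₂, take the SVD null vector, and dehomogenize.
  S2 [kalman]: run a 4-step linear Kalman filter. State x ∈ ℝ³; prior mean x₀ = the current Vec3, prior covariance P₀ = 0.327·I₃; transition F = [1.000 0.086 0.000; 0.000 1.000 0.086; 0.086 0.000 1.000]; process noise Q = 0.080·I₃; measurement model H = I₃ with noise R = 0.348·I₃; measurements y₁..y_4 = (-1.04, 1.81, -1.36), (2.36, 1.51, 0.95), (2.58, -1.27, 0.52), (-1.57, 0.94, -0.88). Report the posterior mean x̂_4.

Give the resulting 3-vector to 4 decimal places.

source (fourbar_fk): coupler pose = R=[0.6376 -0.7704 0.0000; 0.7704 0.6376 0.0000; 0.0000 0.0000 1.0000], t=(0.3227, 0.7429, 0.0000)
after S1 (triangulate): (-1.2556, -1.6582, 0.8015)
after S2 (kf_track): (0.1757, 0.3385, -0.0816)

result = (0.1757, 0.3385, -0.0816)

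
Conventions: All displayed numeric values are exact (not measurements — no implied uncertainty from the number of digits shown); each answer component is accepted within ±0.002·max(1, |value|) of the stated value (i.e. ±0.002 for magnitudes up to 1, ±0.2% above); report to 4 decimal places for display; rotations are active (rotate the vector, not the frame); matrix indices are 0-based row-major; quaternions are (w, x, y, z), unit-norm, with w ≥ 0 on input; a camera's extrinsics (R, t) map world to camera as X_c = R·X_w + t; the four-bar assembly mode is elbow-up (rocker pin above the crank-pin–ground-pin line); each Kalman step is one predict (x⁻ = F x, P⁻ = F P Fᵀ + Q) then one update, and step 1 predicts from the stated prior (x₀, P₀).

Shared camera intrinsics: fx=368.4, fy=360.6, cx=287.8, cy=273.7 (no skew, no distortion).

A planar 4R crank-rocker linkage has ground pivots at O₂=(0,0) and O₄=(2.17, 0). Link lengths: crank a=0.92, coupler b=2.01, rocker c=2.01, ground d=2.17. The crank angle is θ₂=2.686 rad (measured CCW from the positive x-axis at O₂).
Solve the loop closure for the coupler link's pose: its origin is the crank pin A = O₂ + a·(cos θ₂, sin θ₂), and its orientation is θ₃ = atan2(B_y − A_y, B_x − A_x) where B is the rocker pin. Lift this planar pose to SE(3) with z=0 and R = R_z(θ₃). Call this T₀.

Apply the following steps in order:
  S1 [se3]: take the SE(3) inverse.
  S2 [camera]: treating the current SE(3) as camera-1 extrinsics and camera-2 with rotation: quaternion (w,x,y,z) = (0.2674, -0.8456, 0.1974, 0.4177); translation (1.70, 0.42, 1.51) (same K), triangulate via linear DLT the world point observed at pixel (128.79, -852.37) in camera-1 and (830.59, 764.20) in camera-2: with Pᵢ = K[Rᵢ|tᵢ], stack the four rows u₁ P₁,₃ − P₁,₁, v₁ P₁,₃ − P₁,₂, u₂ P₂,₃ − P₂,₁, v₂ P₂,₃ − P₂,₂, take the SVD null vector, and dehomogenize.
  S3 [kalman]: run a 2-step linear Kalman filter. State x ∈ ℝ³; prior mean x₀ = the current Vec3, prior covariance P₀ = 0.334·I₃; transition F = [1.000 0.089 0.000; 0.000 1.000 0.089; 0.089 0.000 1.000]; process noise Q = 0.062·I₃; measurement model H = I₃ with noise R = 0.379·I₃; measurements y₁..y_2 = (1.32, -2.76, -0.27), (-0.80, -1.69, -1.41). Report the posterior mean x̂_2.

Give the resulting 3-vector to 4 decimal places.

source (fourbar_fk): coupler pose = R=[0.8336 -0.5524 0.0000; 0.5524 0.8336 0.0000; 0.0000 0.0000 1.0000], t=(-0.8262, 0.4048, 0.0000)
after S1 (invert_se3): R=[0.8336 0.5524 0.0000; -0.5524 0.8336 0.0000; 0.0000 0.0000 1.0000], t=(0.4650, -0.7938, 0.0000)
after S2 (triangulate): (0.1203, -1.5649, 0.6932)
after S3 (kf_track): (-0.0913, -2.0115, -0.4303)

result = (-0.0913, -2.0115, -0.4303)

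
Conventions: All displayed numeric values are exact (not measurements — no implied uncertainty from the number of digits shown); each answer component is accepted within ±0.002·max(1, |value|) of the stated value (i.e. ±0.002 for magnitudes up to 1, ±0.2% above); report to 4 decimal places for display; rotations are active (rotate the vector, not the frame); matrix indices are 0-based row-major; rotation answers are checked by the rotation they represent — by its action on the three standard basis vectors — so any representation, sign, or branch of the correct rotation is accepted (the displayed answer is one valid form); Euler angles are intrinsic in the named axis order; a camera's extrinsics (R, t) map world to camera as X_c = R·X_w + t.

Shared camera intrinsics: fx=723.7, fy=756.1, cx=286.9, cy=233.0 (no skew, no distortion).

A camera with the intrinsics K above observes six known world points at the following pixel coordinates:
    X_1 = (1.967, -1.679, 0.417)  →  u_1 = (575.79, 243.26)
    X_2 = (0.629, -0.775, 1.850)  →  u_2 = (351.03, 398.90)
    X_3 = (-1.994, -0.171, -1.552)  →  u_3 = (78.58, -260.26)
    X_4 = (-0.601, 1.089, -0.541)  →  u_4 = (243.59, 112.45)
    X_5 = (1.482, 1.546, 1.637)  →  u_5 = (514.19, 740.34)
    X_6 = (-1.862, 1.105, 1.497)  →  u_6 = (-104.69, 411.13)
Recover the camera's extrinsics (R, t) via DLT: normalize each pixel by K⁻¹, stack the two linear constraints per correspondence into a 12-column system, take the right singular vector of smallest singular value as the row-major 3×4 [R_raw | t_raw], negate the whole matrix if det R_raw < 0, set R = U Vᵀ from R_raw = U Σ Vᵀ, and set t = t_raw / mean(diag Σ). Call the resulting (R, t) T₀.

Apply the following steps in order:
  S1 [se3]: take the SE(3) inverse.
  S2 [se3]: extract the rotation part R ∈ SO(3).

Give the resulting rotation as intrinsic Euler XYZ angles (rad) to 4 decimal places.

source (pnp_recover): camera pose = R=[0.9429 -0.1279 -0.3076; 0.3326 0.4108 0.8489; 0.0178 -0.9027 0.4299], t=(0.3700, -0.2400, 4.0600)
after S1 (invert_se3): R=[0.9429 0.3326 0.0178; -0.1279 0.4108 -0.9027; -0.3076 0.8489 0.4299], t=(-0.3411, 3.8109, -1.4278)
after S2 (rot_of_se3): [0.9429 0.3326 0.0178; -0.1279 0.4108 -0.9027; -0.3076 0.8489 0.4299]

rotation (euler_xyz) = (1.1263, 0.0178, -0.3392)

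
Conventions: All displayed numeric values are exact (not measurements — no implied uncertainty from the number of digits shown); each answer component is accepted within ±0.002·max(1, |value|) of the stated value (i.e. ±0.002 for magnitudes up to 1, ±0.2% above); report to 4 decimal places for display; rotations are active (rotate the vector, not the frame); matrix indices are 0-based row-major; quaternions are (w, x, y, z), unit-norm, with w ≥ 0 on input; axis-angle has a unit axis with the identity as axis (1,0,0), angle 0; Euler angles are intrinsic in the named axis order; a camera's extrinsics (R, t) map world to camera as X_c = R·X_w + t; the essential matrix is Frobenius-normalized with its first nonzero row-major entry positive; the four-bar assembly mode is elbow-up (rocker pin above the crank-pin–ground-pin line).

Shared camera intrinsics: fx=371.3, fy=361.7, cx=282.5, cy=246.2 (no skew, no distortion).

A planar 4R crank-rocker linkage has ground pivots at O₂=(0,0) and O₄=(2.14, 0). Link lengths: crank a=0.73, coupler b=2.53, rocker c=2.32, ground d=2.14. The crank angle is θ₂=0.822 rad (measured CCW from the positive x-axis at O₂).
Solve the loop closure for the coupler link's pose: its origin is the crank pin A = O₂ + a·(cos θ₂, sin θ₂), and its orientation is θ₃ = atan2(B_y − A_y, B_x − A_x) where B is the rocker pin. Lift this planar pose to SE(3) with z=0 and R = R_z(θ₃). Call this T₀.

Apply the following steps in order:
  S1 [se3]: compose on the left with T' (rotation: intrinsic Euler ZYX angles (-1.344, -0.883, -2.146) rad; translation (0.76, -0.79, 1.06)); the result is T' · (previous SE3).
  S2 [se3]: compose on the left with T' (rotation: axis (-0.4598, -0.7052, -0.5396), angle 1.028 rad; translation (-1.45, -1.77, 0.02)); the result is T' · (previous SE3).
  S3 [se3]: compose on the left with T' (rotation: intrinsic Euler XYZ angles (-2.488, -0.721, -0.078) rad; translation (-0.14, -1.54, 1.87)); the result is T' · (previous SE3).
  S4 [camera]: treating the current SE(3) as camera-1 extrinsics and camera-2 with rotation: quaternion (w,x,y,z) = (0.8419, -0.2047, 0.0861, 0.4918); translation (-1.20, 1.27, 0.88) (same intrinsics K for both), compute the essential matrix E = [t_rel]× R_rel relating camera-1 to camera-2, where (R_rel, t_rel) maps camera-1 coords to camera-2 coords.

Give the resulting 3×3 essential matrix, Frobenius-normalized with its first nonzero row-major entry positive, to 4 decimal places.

source (fourbar_fk): coupler pose = R=[0.7106 -0.7036 0.0000; 0.7036 0.7106 0.0000; 0.0000 0.0000 1.0000], t=(0.4970, 0.5347, 0.0000)
after S1 (compose_se3): R=[-0.1690 -0.3735 0.9121; -0.9701 -0.1006 -0.2209; 0.1743 -0.9222 -0.3454], t=(0.6254, -1.5006, 1.1591)
after S2 (compose_se3): R=[-0.7892 0.1529 0.5948; -0.5821 -0.4948 -0.6452; 0.1957 -0.8554 0.4795], t=(-2.5525, -2.4273, 1.5494)
after S3 (compose_se3): R=[-0.7543 0.6502 0.0912; 0.1673 0.0561 0.9843; 0.6349 0.7577 -0.1511], t=(-3.2163, -0.1664, 3.7293)
after S4 (essential): [0.0794 -0.5408 -0.1962; -0.3886 0.3189 -0.3821; -0.1887 -0.2401 -0.4132]

matrix = [0.0794 -0.5408 -0.1962; -0.3886 0.3189 -0.3821; -0.1887 -0.2401 -0.4132]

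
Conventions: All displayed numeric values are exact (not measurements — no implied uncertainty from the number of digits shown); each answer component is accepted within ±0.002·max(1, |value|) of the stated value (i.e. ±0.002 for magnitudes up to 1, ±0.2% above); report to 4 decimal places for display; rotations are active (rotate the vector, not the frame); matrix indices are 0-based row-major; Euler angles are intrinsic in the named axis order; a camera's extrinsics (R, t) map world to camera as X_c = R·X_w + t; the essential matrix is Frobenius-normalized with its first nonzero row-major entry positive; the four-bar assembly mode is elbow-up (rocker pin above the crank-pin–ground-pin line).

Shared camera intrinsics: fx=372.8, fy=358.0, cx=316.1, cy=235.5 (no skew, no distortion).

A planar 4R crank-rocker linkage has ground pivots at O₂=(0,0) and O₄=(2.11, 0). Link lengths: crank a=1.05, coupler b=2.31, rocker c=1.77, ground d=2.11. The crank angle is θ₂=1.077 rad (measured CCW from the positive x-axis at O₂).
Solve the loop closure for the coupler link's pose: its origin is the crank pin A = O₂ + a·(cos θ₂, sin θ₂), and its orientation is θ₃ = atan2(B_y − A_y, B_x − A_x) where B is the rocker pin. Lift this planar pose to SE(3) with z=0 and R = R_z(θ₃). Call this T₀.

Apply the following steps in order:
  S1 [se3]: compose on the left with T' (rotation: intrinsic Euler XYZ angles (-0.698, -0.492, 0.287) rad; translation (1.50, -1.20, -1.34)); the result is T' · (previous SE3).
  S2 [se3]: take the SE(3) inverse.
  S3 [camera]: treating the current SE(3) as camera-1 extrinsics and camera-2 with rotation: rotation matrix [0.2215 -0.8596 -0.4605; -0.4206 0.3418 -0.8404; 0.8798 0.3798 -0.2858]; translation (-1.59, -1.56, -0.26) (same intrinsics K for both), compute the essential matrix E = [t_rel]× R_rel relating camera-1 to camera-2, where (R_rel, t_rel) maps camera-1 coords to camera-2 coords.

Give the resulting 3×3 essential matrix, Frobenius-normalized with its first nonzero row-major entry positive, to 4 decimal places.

source (fourbar_fk): coupler pose = R=[0.9458 -0.3248 0.0000; 0.3248 0.9458 0.0000; 0.0000 0.0000 1.0000], t=(0.4977, 0.9246, 0.0000)
after S1 (compose_se3): R=[0.7185 -0.5105 -0.4724; 0.6913 0.4486 0.5665; -0.0773 -0.7335 0.6753], t=(1.6900, -0.3473, -1.9224)
after S2 (invert_se3): R=[0.7185 0.6913 -0.0773; -0.5105 0.4486 -0.7335; -0.4724 0.5665 0.6753], t=(-1.1227, -0.3915, 2.2932)
after S3 (essential): [0.2754 0.6090 -0.2305; 0.2442 0.1038 0.5822; 0.1203 0.0607 0.2695]

matrix = [0.2754 0.6090 -0.2305; 0.2442 0.1038 0.5822; 0.1203 0.0607 0.2695]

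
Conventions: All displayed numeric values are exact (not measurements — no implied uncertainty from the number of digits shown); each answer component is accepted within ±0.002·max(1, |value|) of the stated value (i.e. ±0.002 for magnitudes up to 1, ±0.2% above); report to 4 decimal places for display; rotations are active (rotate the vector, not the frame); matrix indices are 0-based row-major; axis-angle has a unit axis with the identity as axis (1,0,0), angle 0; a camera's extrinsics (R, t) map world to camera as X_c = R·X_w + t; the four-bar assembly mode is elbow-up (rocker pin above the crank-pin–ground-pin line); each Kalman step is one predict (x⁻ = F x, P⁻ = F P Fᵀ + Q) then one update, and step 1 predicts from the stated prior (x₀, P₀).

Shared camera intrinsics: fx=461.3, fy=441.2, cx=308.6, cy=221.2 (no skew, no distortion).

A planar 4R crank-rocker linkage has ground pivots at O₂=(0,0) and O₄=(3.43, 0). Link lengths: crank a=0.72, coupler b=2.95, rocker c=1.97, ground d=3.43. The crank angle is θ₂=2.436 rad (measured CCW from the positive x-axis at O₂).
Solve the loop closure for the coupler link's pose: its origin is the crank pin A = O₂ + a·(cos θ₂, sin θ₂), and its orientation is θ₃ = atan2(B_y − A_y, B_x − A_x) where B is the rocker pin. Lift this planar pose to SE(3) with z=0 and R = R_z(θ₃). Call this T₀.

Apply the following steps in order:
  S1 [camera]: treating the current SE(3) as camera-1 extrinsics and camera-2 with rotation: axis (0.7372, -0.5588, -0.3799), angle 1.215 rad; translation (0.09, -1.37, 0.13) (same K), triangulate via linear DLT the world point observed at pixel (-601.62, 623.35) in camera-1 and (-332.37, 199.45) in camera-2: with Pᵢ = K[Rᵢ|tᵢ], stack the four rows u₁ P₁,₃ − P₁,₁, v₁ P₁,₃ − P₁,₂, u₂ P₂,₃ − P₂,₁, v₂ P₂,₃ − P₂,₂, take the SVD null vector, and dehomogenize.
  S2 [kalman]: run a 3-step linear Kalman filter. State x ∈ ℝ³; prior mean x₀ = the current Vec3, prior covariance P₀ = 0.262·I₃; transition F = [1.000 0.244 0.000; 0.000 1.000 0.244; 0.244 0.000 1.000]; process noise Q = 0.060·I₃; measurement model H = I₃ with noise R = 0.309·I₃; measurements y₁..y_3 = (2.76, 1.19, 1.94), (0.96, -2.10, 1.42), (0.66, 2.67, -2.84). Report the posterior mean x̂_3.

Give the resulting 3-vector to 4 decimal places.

result = (0.6655, 1.2073, -0.0243)

source (fourbar_fk): coupler pose = R=[0.9316 -0.3634 0.0000; 0.3634 0.9316 0.0000; 0.0000 0.0000 1.0000], t=(-0.5481, 0.4669, 0.0000)
after S1 (triangulate): (-1.8929, 1.6875, 1.4823)
after S2 (kf_track): (0.6655, 1.2073, -0.0243)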